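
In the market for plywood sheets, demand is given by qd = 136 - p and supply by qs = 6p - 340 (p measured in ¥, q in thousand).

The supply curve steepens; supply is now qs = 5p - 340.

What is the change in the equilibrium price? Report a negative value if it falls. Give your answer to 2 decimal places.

+11.33

Initially, 136 - p = 6p - 340, so 476 = 7p and p = 68, q = 68.
After the shift, demand is qd = 136 - p and supply is qs = 5p - 340.
Setting them equal: 136 - p = 5p - 340 → 476 = 6p, so p = 238/3 ≈ 79.3333 and q = 170/3 ≈ 56.6667.
Δp = 79.3333 − 68 = +11.33.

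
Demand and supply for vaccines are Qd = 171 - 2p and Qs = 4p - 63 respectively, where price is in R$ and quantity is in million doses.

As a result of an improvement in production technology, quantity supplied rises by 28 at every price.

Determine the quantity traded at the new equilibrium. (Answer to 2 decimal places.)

102.33

Original equilibrium: 171 - 2p = 4p - 63 gives 234 = 6p, so p = 39 and Q = 93.
With the change applied: demand Qd = 171 - 2p, supply Qs = 4p - 35.
Setting them equal: 171 - 2p = 4p - 35 → 206 = 6p, so p = 103/3 ≈ 34.3333 and Q = 307/3 ≈ 102.3333.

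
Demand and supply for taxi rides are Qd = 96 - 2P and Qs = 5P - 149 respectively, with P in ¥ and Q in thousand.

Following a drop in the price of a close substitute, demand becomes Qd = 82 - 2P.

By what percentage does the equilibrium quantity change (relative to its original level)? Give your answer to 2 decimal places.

-38.46

Original equilibrium: 96 - 2P = 5P - 149 gives 245 = 7P, so P = 35 and Q = 26.
With the change applied: demand Qd = 82 - 2P, supply Qs = 5P - 149.
Equate the new curves: 82 - 2P = 5P - 149, giving 231 = 7P, P = 33, Q = 16.
%ΔQ = (16 − 26) / 26 × 100 = -38.46%.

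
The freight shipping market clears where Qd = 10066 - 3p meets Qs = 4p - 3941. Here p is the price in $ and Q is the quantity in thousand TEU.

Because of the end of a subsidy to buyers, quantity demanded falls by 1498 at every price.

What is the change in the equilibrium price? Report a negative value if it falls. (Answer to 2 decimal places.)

-214.00

Before the shock: 10066 - 3p = 4p - 3941 ⇒ 14007 = 7p ⇒ p = 2001, Q = 4063.
The shock moves the curves to Qd = 8568 - 3p and Qs = 4p - 3941.
Clearing the new market: 8568 - 3p = 4p - 3941, so p = 1787 and Q = 3207.
Δp = 1787 − 2001 = -214.00.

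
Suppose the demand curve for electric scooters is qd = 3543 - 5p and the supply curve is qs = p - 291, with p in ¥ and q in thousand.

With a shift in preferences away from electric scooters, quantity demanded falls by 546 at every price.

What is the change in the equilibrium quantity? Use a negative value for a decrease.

Before the shock: 3543 - 5p = p - 291 ⇒ 3834 = 6p ⇒ p = 639, q = 348.
The shock moves the curves to qd = 2997 - 5p and qs = p - 291.
New equilibrium: 2997 - 5p = p - 291 ⇒ 3288 = 6p ⇒ p = 548, q = 257.
Δq = 257 − 348 = -91.

-91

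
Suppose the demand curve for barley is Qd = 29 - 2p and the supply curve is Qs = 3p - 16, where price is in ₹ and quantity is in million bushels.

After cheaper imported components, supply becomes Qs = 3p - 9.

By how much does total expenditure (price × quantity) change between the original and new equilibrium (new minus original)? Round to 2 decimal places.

Initially, 29 - 2p = 3p - 16, so 45 = 5p and p = 9, Q = 11.
The shock moves the curves to Qd = 29 - 2p and Qs = 3p - 9.
Equate the new curves: 29 - 2p = 3p - 9, giving 38 = 5p, p = 7.6, Q = 13.8.
Expenditure moves from 9×11 = 99 to 7.6×13.8 = 104.88; change = +5.88.

+5.88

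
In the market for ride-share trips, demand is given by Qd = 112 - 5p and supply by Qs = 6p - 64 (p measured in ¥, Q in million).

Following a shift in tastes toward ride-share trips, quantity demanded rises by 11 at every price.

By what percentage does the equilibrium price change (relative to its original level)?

+6.25

Before the shock: 112 - 5p = 6p - 64 ⇒ 176 = 11p ⇒ p = 16, Q = 32.
After the shift, demand is Qd = 123 - 5p and supply is Qs = 6p - 64.
Clearing the new market: 123 - 5p = 6p - 64, so p = 17 and Q = 38.
%Δp = (17 − 16) / 16 × 100 = +6.25%.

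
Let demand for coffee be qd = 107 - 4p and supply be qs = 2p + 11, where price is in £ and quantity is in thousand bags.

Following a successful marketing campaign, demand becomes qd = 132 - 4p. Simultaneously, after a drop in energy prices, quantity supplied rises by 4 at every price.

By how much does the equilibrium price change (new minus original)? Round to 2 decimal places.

+3.50

Original equilibrium: 107 - 4p = 2p + 11 gives 96 = 6p, so p = 16 and q = 43.
The shock moves the curves to qd = 132 - 4p and qs = 2p + 15.
Equate the new curves: 132 - 4p = 2p + 15, giving 117 = 6p, p = 19.5, q = 54.
Δp = 19.5 − 16 = +3.50.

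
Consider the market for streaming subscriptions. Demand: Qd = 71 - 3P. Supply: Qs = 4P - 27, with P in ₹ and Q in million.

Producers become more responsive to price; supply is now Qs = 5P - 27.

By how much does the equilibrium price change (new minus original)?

Solve the original market: 71 - 3P = 4P - 27, hence P = 14 and Q = 29.
With the change applied: demand Qd = 71 - 3P, supply Qs = 5P - 27.
New equilibrium: 71 - 3P = 5P - 27 ⇒ 98 = 8P ⇒ P = 12.25, Q = 34.25.
ΔP = 12.25 − 14 = -1.75.

-1.75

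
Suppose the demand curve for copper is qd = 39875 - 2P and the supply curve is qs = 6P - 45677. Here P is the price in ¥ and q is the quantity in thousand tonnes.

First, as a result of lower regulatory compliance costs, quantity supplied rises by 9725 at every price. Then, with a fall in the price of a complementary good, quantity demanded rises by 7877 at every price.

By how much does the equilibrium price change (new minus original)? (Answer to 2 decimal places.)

Original equilibrium: 39875 - 2P = 6P - 45677 gives 85552 = 8P, so P = 10694 and q = 18487.
The shock moves the curves to qd = 47752 - 2P and qs = 6P - 35952.
Equate the new curves: 47752 - 2P = 6P - 35952, giving 83704 = 8P, P = 10463, q = 26826.
ΔP = 10463 − 10694 = -231.00.

-231.00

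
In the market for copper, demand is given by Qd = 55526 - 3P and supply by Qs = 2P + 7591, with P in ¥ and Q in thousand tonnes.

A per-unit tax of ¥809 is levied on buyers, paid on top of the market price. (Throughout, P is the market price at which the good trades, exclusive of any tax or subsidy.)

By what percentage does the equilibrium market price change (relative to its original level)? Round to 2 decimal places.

Solve the original market: 55526 - 3P = 2P + 7591, hence P = 9587 and Q = 26765.
Since buyers pay the price plus the tax, the effective demand curve becomes Qd = 53099 - 3P.
Clearing the new market: 53099 - 3P = 2P + 7591, so P = 9101.6 and Q = 25794.2.
%ΔP = (9101.6 − 9587) / 9587 × 100 = -5.06%.

-5.06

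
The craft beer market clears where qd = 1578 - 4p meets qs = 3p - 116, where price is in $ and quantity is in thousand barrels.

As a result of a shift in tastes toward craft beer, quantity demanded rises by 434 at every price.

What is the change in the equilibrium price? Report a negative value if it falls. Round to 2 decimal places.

Original equilibrium: 1578 - 4p = 3p - 116 gives 1694 = 7p, so p = 242 and q = 610.
With the change applied: demand qd = 2012 - 4p, supply qs = 3p - 116.
Setting them equal: 2012 - 4p = 3p - 116 → 2128 = 7p, so p = 304 and q = 796.
Δp = 304 − 242 = +62.00.

+62.00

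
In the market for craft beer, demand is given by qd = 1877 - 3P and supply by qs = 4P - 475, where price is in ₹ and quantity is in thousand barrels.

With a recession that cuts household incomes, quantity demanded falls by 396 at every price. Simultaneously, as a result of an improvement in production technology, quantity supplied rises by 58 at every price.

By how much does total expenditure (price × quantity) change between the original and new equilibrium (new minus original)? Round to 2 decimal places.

-110976.78

Before the shock: 1877 - 3P = 4P - 475 ⇒ 2352 = 7P ⇒ P = 336, q = 869.
The new curves are qd = 1481 - 3P (demand) and qs = 4P - 417 (supply).
New equilibrium: 1481 - 3P = 4P - 417 ⇒ 1898 = 7P ⇒ P = 1898/7 ≈ 271.1429, q = 4673/7 ≈ 667.5714.
Expenditure moves from 336×869 = 291984 to 271.1429×667.5714 = 181007.2245; change = -110976.78.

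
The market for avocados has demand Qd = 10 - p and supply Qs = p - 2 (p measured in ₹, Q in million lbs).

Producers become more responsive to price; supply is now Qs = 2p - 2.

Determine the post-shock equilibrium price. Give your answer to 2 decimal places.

Original equilibrium: 10 - p = p - 2 gives 12 = 2p, so p = 6 and Q = 4.
After the shift, demand is Qd = 10 - p and supply is Qs = 2p - 2.
Setting them equal: 10 - p = 2p - 2 → 12 = 3p, so p = 4 and Q = 6.

4.00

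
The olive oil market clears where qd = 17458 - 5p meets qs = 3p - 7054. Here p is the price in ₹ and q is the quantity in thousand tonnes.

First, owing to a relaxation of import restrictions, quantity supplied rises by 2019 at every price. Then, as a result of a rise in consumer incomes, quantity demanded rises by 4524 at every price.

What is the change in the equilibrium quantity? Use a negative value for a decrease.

Before the shock: 17458 - 5p = 3p - 7054 ⇒ 24512 = 8p ⇒ p = 3064, q = 2138.
After the shift, demand is qd = 21982 - 5p and supply is qs = 3p - 5035.
Equate the new curves: 21982 - 5p = 3p - 5035, giving 27017 = 8p, p = 3377.125, q = 5096.375.
Δq = 5096.375 − 2138 = +2958.375.

+2958.375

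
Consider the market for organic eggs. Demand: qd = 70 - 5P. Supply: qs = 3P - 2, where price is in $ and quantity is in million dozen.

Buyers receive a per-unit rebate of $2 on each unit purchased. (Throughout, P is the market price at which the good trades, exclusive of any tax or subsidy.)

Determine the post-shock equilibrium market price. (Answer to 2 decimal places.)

10.25

Initially, 70 - 5P = 3P - 2, so 72 = 8P and P = 9, q = 25.
Since buyers' out-of-pocket price is the market price minus the rebate, the effective demand curve becomes qd = 80 - 5P.
Setting them equal: 80 - 5P = 3P - 2 → 82 = 8P, so P = 10.25 and q = 28.75.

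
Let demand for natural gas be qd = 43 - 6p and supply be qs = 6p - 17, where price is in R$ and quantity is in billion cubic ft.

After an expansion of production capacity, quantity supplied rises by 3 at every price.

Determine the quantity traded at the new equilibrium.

Initially, 43 - 6p = 6p - 17, so 60 = 12p and p = 5, q = 13.
With the change applied: demand qd = 43 - 6p, supply qs = 6p - 14.
New equilibrium: 43 - 6p = 6p - 14 ⇒ 57 = 12p ⇒ p = 4.75, q = 14.5.

14.5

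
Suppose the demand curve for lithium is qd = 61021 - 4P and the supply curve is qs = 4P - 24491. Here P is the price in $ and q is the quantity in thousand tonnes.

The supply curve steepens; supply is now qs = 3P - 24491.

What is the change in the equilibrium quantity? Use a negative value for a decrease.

-6108

Original equilibrium: 61021 - 4P = 4P - 24491 gives 85512 = 8P, so P = 10689 and q = 18265.
With the change applied: demand qd = 61021 - 4P, supply qs = 3P - 24491.
Equate the new curves: 61021 - 4P = 3P - 24491, giving 85512 = 7P, P = 12216, q = 12157.
Δq = 12157 − 18265 = -6108.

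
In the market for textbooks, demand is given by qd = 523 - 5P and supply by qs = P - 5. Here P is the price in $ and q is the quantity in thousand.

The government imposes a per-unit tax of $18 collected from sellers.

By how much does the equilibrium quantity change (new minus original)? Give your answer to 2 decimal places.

Initially, 523 - 5P = P - 5, so 528 = 6P and P = 88, q = 83.
Since sellers keep the price net of the tax, the effective supply curve becomes qs = P - 23.
Setting them equal: 523 - 5P = P - 23 → 546 = 6P, so P = 91 and q = 68.
Δq = 68 − 83 = -15.00.

-15.00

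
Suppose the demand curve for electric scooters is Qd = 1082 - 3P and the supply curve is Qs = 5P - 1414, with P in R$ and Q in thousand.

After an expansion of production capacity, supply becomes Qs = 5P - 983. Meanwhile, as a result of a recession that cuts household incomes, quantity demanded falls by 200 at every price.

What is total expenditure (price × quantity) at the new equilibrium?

Solve the original market: 1082 - 3P = 5P - 1414, hence P = 312 and Q = 146.
The new curves are Qd = 882 - 3P (demand) and Qs = 5P - 983 (supply).
Equate the new curves: 882 - 3P = 5P - 983, giving 1865 = 8P, P = 233.125, Q = 182.625.
New expenditure = 233.125 × 182.625 = 42574.453125.

42574.453125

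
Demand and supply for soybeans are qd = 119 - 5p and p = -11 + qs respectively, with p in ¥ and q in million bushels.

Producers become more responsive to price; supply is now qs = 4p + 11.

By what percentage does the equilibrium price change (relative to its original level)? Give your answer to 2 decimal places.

-33.33

Initially, 119 - 5p = p + 11, so 108 = 6p and p = 18, q = 29.
The new curves are qd = 119 - 5p (demand) and qs = 4p + 11 (supply).
Equate the new curves: 119 - 5p = 4p + 11, giving 108 = 9p, p = 12, q = 59.
%Δp = (12 − 18) / 18 × 100 = -33.33%.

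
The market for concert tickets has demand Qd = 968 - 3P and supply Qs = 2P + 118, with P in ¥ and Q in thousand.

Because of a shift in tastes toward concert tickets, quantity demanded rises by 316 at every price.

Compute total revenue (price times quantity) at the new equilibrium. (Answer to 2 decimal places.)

136282.08

Initially, 968 - 3P = 2P + 118, so 850 = 5P and P = 170, Q = 458.
After the shift, demand is Qd = 1284 - 3P and supply is Qs = 2P + 118.
Clearing the new market: 1284 - 3P = 2P + 118, so P = 233.2 and Q = 584.4.
New expenditure = 233.2 × 584.4 = 136282.08.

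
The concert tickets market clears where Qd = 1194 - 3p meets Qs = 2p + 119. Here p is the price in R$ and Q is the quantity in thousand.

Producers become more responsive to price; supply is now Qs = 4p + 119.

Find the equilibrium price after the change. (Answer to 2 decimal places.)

Original equilibrium: 1194 - 3p = 2p + 119 gives 1075 = 5p, so p = 215 and Q = 549.
With the change applied: demand Qd = 1194 - 3p, supply Qs = 4p + 119.
New equilibrium: 1194 - 3p = 4p + 119 ⇒ 1075 = 7p ⇒ p = 1075/7 ≈ 153.5714, Q = 5133/7 ≈ 733.2857.

153.57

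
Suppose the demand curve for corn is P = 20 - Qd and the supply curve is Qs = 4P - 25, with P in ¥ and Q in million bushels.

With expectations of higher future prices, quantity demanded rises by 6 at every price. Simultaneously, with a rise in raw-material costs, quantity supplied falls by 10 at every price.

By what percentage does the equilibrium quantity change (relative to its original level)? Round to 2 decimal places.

Solve the original market: 20 - P = 4P - 25, hence P = 9 and Q = 11.
The new curves are Qd = 26 - P (demand) and Qs = 4P - 35 (supply).
Clearing the new market: 26 - P = 4P - 35, so P = 12.2 and Q = 13.8.
%ΔQ = (13.8 − 11) / 11 × 100 = +25.45%.

+25.45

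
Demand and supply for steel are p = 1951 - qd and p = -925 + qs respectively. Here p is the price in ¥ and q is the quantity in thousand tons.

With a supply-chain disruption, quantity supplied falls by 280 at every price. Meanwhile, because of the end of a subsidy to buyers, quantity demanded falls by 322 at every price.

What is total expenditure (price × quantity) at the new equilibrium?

559404

Before the shock: 1951 - p = p + 925 ⇒ 1026 = 2p ⇒ p = 513, q = 1438.
The shock moves the curves to qd = 1629 - p and qs = p + 645.
New equilibrium: 1629 - p = p + 645 ⇒ 984 = 2p ⇒ p = 492, q = 1137.
New expenditure = 492 × 1137 = 559404.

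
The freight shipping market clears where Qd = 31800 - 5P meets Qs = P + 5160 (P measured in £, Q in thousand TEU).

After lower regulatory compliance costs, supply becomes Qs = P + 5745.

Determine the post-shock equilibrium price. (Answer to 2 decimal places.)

Original equilibrium: 31800 - 5P = P + 5160 gives 26640 = 6P, so P = 4440 and Q = 9600.
After the shift, demand is Qd = 31800 - 5P and supply is Qs = P + 5745.
Clearing the new market: 31800 - 5P = P + 5745, so P = 4342.5 and Q = 10087.5.

4342.50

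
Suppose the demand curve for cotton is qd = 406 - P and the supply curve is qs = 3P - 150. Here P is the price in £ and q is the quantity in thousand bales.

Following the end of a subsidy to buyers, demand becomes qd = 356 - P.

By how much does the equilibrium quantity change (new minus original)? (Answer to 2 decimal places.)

-37.50

Original equilibrium: 406 - P = 3P - 150 gives 556 = 4P, so P = 139 and q = 267.
After the shift, demand is qd = 356 - P and supply is qs = 3P - 150.
New equilibrium: 356 - P = 3P - 150 ⇒ 506 = 4P ⇒ P = 126.5, q = 229.5.
Δq = 229.5 − 267 = -37.50.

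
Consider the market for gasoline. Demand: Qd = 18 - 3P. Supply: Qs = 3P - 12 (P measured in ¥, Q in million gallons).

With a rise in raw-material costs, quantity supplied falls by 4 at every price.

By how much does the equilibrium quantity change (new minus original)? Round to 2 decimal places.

-2.00

Initially, 18 - 3P = 3P - 12, so 30 = 6P and P = 5, Q = 3.
The shock moves the curves to Qd = 18 - 3P and Qs = 3P - 16.
Setting them equal: 18 - 3P = 3P - 16 → 34 = 6P, so P = 17/3 ≈ 5.6667 and Q = 1.
ΔQ = 1 − 3 = -2.00.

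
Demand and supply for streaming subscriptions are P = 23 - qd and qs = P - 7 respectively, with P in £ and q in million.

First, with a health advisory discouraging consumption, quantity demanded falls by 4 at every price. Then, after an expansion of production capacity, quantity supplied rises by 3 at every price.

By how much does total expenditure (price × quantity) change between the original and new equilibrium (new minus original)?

-33.75

Initially, 23 - P = P - 7, so 30 = 2P and P = 15, q = 8.
With the change applied: demand qd = 19 - P, supply qs = P - 4.
Clearing the new market: 19 - P = P - 4, so P = 11.5 and q = 7.5.
Expenditure moves from 15×8 = 120 to 11.5×7.5 = 86.25; change = -33.75.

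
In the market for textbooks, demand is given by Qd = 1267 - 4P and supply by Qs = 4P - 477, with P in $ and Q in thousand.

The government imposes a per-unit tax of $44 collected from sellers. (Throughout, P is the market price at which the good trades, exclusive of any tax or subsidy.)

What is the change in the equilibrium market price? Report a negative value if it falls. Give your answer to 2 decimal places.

Initially, 1267 - 4P = 4P - 477, so 1744 = 8P and P = 218, Q = 395.
Since sellers keep the price net of the tax, the effective supply curve becomes Qs = 4P - 653.
Clearing the new market: 1267 - 4P = 4P - 653, so P = 240 and Q = 307.
ΔP = 240 − 218 = +22.00.

+22.00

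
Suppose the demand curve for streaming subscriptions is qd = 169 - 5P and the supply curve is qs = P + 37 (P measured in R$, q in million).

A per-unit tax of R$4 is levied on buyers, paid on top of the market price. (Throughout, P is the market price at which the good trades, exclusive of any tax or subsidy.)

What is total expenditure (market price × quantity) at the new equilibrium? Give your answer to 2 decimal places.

Original equilibrium: 169 - 5P = P + 37 gives 132 = 6P, so P = 22 and q = 59.
Since buyers pay the price plus the tax, the effective demand curve becomes qd = 149 - 5P.
Clearing the new market: 149 - 5P = P + 37, so P = 56/3 ≈ 18.6667 and q = 167/3 ≈ 55.6667.
New expenditure = 18.6667 × 55.6667 = 1039.11.

1039.11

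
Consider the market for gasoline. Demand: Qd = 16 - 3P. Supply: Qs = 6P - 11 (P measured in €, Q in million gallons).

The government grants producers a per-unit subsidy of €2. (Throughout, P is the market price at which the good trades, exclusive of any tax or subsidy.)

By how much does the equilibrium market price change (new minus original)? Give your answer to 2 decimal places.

-1.33

Before the shock: 16 - 3P = 6P - 11 ⇒ 27 = 9P ⇒ P = 3, Q = 7.
Since sellers receive the price plus the subsidy, the effective supply curve becomes Qs = 6P + 1.
New equilibrium: 16 - 3P = 6P + 1 ⇒ 15 = 9P ⇒ P = 5/3 ≈ 1.6667, Q = 11.
ΔP = 1.6667 − 3 = -1.33.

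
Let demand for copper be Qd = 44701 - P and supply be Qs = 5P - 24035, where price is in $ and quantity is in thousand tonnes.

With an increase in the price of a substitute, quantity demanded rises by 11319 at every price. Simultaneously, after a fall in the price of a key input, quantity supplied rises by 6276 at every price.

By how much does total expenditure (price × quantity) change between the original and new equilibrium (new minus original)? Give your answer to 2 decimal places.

+156791297.75

Initially, 44701 - P = 5P - 24035, so 68736 = 6P and P = 11456, Q = 33245.
The new curves are Qd = 56020 - P (demand) and Qs = 5P - 17759 (supply).
Clearing the new market: 56020 - P = 5P - 17759, so P = 12296.5 and Q = 43723.5.
Expenditure moves from 11456×33245 = 380854720 to 12296.5×43723.5 = 537646017.75; change = +156791297.75.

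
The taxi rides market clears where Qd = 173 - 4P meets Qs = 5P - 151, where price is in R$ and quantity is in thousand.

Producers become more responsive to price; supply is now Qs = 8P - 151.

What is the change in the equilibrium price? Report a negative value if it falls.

Solve the original market: 173 - 4P = 5P - 151, hence P = 36 and Q = 29.
With the change applied: demand Qd = 173 - 4P, supply Qs = 8P - 151.
Clearing the new market: 173 - 4P = 8P - 151, so P = 27 and Q = 65.
ΔP = 27 − 36 = -9.

-9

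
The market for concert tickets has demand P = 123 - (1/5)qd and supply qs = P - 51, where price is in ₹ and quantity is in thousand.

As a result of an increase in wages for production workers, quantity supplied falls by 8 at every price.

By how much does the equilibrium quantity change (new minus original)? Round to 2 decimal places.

Solve the original market: 615 - 5P = P - 51, hence P = 111 and q = 60.
After the shift, demand is qd = 615 - 5P and supply is qs = P - 59.
Equate the new curves: 615 - 5P = P - 59, giving 674 = 6P, P = 337/3 ≈ 112.3333, q = 160/3 ≈ 53.3333.
Δq = 53.3333 − 60 = -6.67.

-6.67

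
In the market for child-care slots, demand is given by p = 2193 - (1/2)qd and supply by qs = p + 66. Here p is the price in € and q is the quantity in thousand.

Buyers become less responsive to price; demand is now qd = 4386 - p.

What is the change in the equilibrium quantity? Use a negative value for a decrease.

Before the shock: 4386 - 2p = p + 66 ⇒ 4320 = 3p ⇒ p = 1440, q = 1506.
With the change applied: demand qd = 4386 - p, supply qs = p + 66.
Clearing the new market: 4386 - p = p + 66, so p = 2160 and q = 2226.
Δq = 2226 − 1506 = +720.

+720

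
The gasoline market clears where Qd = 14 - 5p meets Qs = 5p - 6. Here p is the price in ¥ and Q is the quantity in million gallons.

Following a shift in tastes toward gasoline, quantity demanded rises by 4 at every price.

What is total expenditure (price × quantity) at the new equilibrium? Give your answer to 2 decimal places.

Before the shock: 14 - 5p = 5p - 6 ⇒ 20 = 10p ⇒ p = 2, Q = 4.
The shock moves the curves to Qd = 18 - 5p and Qs = 5p - 6.
Clearing the new market: 18 - 5p = 5p - 6, so p = 2.4 and Q = 6.
New expenditure = 2.4 × 6 = 14.40.

14.40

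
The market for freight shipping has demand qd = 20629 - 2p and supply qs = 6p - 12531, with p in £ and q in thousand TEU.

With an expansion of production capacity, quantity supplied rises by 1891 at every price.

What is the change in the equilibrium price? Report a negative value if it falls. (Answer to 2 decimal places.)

Initially, 20629 - 2p = 6p - 12531, so 33160 = 8p and p = 4145, q = 12339.
With the change applied: demand qd = 20629 - 2p, supply qs = 6p - 10640.
Clearing the new market: 20629 - 2p = 6p - 10640, so p = 3908.625 and q = 12811.75.
Δp = 3908.625 − 4145 = -236.38.

-236.38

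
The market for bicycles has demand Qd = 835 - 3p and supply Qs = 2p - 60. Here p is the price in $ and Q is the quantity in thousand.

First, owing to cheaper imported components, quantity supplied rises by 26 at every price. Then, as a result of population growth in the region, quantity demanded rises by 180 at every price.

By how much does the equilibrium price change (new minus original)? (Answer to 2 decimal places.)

Initially, 835 - 3p = 2p - 60, so 895 = 5p and p = 179, Q = 298.
The new curves are Qd = 1015 - 3p (demand) and Qs = 2p - 34 (supply).
Setting them equal: 1015 - 3p = 2p - 34 → 1049 = 5p, so p = 209.8 and Q = 385.6.
Δp = 209.8 − 179 = +30.80.

+30.80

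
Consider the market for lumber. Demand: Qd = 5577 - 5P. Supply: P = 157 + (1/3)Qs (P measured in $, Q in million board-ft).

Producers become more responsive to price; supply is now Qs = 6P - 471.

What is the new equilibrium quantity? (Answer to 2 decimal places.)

2827.91

Solve the original market: 5577 - 5P = 3P - 471, hence P = 756 and Q = 1797.
With the change applied: demand Qd = 5577 - 5P, supply Qs = 6P - 471.
Clearing the new market: 5577 - 5P = 6P - 471, so P = 6048/11 ≈ 549.8182 and Q = 31107/11 ≈ 2827.9091.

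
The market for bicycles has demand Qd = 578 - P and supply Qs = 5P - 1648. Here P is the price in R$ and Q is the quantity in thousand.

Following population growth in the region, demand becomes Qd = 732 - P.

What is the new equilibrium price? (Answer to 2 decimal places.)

396.67

Original equilibrium: 578 - P = 5P - 1648 gives 2226 = 6P, so P = 371 and Q = 207.
After the shift, demand is Qd = 732 - P and supply is Qs = 5P - 1648.
Setting them equal: 732 - P = 5P - 1648 → 2380 = 6P, so P = 1190/3 ≈ 396.6667 and Q = 1006/3 ≈ 335.3333.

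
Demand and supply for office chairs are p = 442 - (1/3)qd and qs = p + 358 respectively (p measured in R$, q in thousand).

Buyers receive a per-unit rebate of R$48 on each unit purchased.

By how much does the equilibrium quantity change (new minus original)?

+36

Original equilibrium: 1326 - 3p = p + 358 gives 968 = 4p, so p = 242 and q = 600.
Since buyers' out-of-pocket price is the market price minus the rebate, the effective demand curve becomes qd = 1470 - 3p.
New equilibrium: 1470 - 3p = p + 358 ⇒ 1112 = 4p ⇒ p = 278, q = 636.
Δq = 636 − 600 = +36.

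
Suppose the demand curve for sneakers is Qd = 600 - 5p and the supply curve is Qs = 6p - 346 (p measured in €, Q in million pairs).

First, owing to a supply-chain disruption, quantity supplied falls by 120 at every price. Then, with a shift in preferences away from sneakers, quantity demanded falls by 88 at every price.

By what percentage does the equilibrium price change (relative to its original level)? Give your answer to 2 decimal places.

Original equilibrium: 600 - 5p = 6p - 346 gives 946 = 11p, so p = 86 and Q = 170.
The new curves are Qd = 512 - 5p (demand) and Qs = 6p - 466 (supply).
Clearing the new market: 512 - 5p = 6p - 466, so p = 978/11 ≈ 88.9091 and Q = 742/11 ≈ 67.4545.
%Δp = (88.9091 − 86) / 86 × 100 = +3.38%.

+3.38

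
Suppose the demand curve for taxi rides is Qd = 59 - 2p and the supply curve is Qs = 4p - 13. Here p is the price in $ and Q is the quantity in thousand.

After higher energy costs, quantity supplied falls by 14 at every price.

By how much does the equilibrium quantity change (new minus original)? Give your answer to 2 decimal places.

Original equilibrium: 59 - 2p = 4p - 13 gives 72 = 6p, so p = 12 and Q = 35.
After the shift, demand is Qd = 59 - 2p and supply is Qs = 4p - 27.
Setting them equal: 59 - 2p = 4p - 27 → 86 = 6p, so p = 43/3 ≈ 14.3333 and Q = 91/3 ≈ 30.3333.
ΔQ = 30.3333 − 35 = -4.67.

-4.67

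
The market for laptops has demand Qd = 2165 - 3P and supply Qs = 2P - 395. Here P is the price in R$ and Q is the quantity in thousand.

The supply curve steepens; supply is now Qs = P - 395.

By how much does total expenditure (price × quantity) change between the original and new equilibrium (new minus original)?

Solve the original market: 2165 - 3P = 2P - 395, hence P = 512 and Q = 629.
With the change applied: demand Qd = 2165 - 3P, supply Qs = P - 395.
Equate the new curves: 2165 - 3P = P - 395, giving 2560 = 4P, P = 640, Q = 245.
Expenditure moves from 512×629 = 322048 to 640×245 = 156800; change = -165248.

-165248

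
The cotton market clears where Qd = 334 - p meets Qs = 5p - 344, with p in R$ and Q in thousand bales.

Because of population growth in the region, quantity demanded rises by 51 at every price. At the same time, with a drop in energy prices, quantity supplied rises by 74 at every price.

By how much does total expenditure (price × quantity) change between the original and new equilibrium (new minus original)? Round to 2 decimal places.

Solve the original market: 334 - p = 5p - 344, hence p = 113 and Q = 221.
After the shift, demand is Qd = 385 - p and supply is Qs = 5p - 270.
Clearing the new market: 385 - p = 5p - 270, so p = 655/6 ≈ 109.1667 and Q = 1655/6 ≈ 275.8333.
Expenditure moves from 113×221 = 24973 to 109.1667×275.8333 = 30111.8056; change = +5138.81.

+5138.81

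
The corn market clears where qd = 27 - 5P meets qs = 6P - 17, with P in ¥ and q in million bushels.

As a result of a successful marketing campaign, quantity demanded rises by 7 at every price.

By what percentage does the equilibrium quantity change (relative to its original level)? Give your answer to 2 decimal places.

+54.55

Solve the original market: 27 - 5P = 6P - 17, hence P = 4 and q = 7.
The shock moves the curves to qd = 34 - 5P and qs = 6P - 17.
Equate the new curves: 34 - 5P = 6P - 17, giving 51 = 11P, P = 51/11 ≈ 4.6364, q = 119/11 ≈ 10.8182.
%Δq = (10.8182 − 7) / 7 × 100 = +54.55%.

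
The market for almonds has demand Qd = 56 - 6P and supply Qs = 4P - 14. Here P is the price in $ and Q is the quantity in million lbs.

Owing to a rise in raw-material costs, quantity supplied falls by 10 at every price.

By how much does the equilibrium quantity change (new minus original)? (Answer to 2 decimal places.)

-6.00

Original equilibrium: 56 - 6P = 4P - 14 gives 70 = 10P, so P = 7 and Q = 14.
With the change applied: demand Qd = 56 - 6P, supply Qs = 4P - 24.
Equate the new curves: 56 - 6P = 4P - 24, giving 80 = 10P, P = 8, Q = 8.
ΔQ = 8 − 14 = -6.00.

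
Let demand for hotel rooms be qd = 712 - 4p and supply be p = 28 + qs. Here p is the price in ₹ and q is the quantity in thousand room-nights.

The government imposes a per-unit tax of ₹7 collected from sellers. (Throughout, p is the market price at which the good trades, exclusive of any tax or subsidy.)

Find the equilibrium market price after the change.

Before the shock: 712 - 4p = p - 28 ⇒ 740 = 5p ⇒ p = 148, q = 120.
Since sellers keep the price net of the tax, the effective supply curve becomes qs = p - 35.
New equilibrium: 712 - 4p = p - 35 ⇒ 747 = 5p ⇒ p = 149.4, q = 114.4.

149.4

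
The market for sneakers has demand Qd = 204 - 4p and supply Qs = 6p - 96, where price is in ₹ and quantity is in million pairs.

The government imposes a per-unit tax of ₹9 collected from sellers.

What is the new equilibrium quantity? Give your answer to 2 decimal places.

62.40

Before the shock: 204 - 4p = 6p - 96 ⇒ 300 = 10p ⇒ p = 30, Q = 84.
Since sellers keep the price net of the tax, the effective supply curve becomes Qs = 6p - 150.
Setting them equal: 204 - 4p = 6p - 150 → 354 = 10p, so p = 35.4 and Q = 62.4.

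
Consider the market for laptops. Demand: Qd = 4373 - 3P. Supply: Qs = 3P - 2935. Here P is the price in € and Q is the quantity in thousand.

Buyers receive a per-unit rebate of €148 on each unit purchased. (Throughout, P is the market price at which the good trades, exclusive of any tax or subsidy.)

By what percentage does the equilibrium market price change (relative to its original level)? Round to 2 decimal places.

Solve the original market: 4373 - 3P = 3P - 2935, hence P = 1218 and Q = 719.
Since buyers' out-of-pocket price is the market price minus the rebate, the effective demand curve becomes Qd = 4817 - 3P.
Equate the new curves: 4817 - 3P = 3P - 2935, giving 7752 = 6P, P = 1292, Q = 941.
%ΔP = (1292 − 1218) / 1218 × 100 = +6.08%.

+6.08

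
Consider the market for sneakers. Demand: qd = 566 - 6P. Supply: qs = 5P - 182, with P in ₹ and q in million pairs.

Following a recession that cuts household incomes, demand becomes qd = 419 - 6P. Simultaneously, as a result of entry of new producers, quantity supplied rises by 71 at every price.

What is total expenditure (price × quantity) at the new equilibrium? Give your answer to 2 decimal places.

6259.26

Initially, 566 - 6P = 5P - 182, so 748 = 11P and P = 68, q = 158.
The shock moves the curves to qd = 419 - 6P and qs = 5P - 111.
Clearing the new market: 419 - 6P = 5P - 111, so P = 530/11 ≈ 48.1818 and q = 1429/11 ≈ 129.9091.
New expenditure = 48.1818 × 129.9091 = 6259.26.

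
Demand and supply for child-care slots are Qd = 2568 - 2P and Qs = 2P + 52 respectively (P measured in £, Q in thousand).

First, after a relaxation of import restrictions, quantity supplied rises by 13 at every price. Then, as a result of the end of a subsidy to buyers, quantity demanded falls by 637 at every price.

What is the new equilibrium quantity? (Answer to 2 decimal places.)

Before the shock: 2568 - 2P = 2P + 52 ⇒ 2516 = 4P ⇒ P = 629, Q = 1310.
With the change applied: demand Qd = 1931 - 2P, supply Qs = 2P + 65.
Equate the new curves: 1931 - 2P = 2P + 65, giving 1866 = 4P, P = 466.5, Q = 998.

998.00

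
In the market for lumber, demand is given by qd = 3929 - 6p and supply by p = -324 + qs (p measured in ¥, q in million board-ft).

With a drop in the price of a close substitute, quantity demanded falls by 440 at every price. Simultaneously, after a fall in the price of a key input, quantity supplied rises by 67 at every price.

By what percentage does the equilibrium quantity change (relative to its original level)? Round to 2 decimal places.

Original equilibrium: 3929 - 6p = p + 324 gives 3605 = 7p, so p = 515 and q = 839.
After the shift, demand is qd = 3489 - 6p and supply is qs = p + 391.
Clearing the new market: 3489 - 6p = p + 391, so p = 3098/7 ≈ 442.5714 and q = 5835/7 ≈ 833.5714.
%Δq = (833.5714 − 839) / 839 × 100 = -0.65%.

-0.65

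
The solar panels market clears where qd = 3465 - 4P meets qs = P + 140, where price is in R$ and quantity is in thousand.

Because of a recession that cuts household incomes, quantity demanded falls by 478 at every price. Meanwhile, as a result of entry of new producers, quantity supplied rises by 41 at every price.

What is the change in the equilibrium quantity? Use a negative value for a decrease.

-62.8

Initially, 3465 - 4P = P + 140, so 3325 = 5P and P = 665, q = 805.
With the change applied: demand qd = 2987 - 4P, supply qs = P + 181.
New equilibrium: 2987 - 4P = P + 181 ⇒ 2806 = 5P ⇒ P = 561.2, q = 742.2.
Δq = 742.2 − 805 = -62.8.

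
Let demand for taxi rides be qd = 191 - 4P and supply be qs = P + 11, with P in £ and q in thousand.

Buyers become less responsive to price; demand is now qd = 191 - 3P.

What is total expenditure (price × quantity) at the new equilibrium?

Initially, 191 - 4P = P + 11, so 180 = 5P and P = 36, q = 47.
After the shift, demand is qd = 191 - 3P and supply is qs = P + 11.
Setting them equal: 191 - 3P = P + 11 → 180 = 4P, so P = 45 and q = 56.
New expenditure = 45 × 56 = 2520.

2520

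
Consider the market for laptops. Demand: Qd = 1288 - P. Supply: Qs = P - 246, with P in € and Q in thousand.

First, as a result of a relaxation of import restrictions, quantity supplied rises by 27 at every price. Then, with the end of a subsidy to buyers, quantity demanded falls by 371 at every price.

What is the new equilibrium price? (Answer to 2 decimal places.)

Solve the original market: 1288 - P = P - 246, hence P = 767 and Q = 521.
After the shift, demand is Qd = 917 - P and supply is Qs = P - 219.
New equilibrium: 917 - P = P - 219 ⇒ 1136 = 2P ⇒ P = 568, Q = 349.

568.00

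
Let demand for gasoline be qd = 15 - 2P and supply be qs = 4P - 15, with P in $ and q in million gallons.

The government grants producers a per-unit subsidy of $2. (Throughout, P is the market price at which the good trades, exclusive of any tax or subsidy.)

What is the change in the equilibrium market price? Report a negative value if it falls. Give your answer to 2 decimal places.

Solve the original market: 15 - 2P = 4P - 15, hence P = 5 and q = 5.
Since sellers receive the price plus the subsidy, the effective supply curve becomes qs = 4P - 7.
Clearing the new market: 15 - 2P = 4P - 7, so P = 11/3 ≈ 3.6667 and q = 23/3 ≈ 7.6667.
ΔP = 3.6667 − 5 = -1.33.

-1.33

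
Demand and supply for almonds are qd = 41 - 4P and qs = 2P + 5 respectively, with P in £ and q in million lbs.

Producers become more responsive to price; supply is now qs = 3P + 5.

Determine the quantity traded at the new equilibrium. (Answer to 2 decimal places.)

Solve the original market: 41 - 4P = 2P + 5, hence P = 6 and q = 17.
The shock moves the curves to qd = 41 - 4P and qs = 3P + 5.
Clearing the new market: 41 - 4P = 3P + 5, so P = 36/7 ≈ 5.1429 and q = 143/7 ≈ 20.4286.

20.43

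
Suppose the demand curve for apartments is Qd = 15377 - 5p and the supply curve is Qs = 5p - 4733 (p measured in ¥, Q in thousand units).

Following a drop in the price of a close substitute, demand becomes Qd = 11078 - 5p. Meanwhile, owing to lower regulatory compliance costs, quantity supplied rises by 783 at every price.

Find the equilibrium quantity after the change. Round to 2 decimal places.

3564.00

Original equilibrium: 15377 - 5p = 5p - 4733 gives 20110 = 10p, so p = 2011 and Q = 5322.
The new curves are Qd = 11078 - 5p (demand) and Qs = 5p - 3950 (supply).
New equilibrium: 11078 - 5p = 5p - 3950 ⇒ 15028 = 10p ⇒ p = 1502.8, Q = 3564.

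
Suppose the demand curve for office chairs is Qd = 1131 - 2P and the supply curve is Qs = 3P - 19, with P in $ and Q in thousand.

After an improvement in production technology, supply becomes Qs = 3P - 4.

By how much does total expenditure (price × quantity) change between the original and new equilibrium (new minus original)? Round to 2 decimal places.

Original equilibrium: 1131 - 2P = 3P - 19 gives 1150 = 5P, so P = 230 and Q = 671.
The new curves are Qd = 1131 - 2P (demand) and Qs = 3P - 4 (supply).
New equilibrium: 1131 - 2P = 3P - 4 ⇒ 1135 = 5P ⇒ P = 227, Q = 677.
Expenditure moves from 230×671 = 154330 to 227×677 = 153679; change = -651.00.

-651.00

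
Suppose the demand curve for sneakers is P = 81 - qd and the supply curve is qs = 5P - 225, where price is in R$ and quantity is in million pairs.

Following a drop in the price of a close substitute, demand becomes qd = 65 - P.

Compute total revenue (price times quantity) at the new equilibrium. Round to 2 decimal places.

Initially, 81 - P = 5P - 225, so 306 = 6P and P = 51, q = 30.
After the shift, demand is qd = 65 - P and supply is qs = 5P - 225.
New equilibrium: 65 - P = 5P - 225 ⇒ 290 = 6P ⇒ P = 145/3 ≈ 48.3333, q = 50/3 ≈ 16.6667.
New expenditure = 48.3333 × 16.6667 = 805.56.

805.56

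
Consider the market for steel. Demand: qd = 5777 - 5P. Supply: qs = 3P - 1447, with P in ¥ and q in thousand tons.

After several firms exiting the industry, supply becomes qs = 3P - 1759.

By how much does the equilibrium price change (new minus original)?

+39

Before the shock: 5777 - 5P = 3P - 1447 ⇒ 7224 = 8P ⇒ P = 903, q = 1262.
After the shift, demand is qd = 5777 - 5P and supply is qs = 3P - 1759.
Clearing the new market: 5777 - 5P = 3P - 1759, so P = 942 and q = 1067.
ΔP = 942 − 903 = +39.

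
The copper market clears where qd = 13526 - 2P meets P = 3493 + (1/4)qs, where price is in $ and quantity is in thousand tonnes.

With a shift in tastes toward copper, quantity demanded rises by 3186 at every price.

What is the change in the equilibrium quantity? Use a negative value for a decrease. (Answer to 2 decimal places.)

+2124.00

Before the shock: 13526 - 2P = 4P - 13972 ⇒ 27498 = 6P ⇒ P = 4583, q = 4360.
The new curves are qd = 16712 - 2P (demand) and qs = 4P - 13972 (supply).
Setting them equal: 16712 - 2P = 4P - 13972 → 30684 = 6P, so P = 5114 and q = 6484.
Δq = 6484 − 4360 = +2124.00.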